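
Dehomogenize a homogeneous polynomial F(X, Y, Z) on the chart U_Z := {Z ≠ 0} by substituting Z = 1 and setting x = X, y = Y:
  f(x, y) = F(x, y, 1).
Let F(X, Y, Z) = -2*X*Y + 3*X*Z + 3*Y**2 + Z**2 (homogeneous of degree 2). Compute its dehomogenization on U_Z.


f(x, y) = -2*x*y + 3*x + 3*y**2 + 1

On U_Z we set Z = 1. Each monomial c·X^i·Y^j·Z^k in F becomes c·x^i·y^j·1^k = c·x^i·y^j.
Substituting Z = 1: F(X, Y, 1) = -2*x*y + 3*x + 3*y**2 + 1.
Note: deg(f) ≤ deg(F) = 2; strict inequality happens when F is divisible by Z (lost terms).


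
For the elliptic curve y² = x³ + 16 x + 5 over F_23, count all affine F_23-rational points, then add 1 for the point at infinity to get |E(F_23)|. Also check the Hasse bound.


Affine points = {(4, 8), (4, 15), (5, 7), (5, 16), (6, 8), (6, 15), (7, 0), (8, 1), (8, 22), (9, 2), (9, 21), (12, 4), (12, 19), (13, 8), (13, 15), (14, 11), (14, 12), (15, 3), (15, 20)}; affine count = 19; |E(F_23)| = 20.

Discriminant check: Δ ∝ 4a³ + 27b² = 4·16³ + 27·5² = 4·4096 + 27·25 ≡ 16 (mod 23). Nonzero ⇒ E is nonsingular.
For each x ∈ F_23, compute rhs = x³ + 16·x + 5 mod 23, then count y ∈ F_23 with y² ≡ rhs.
  x = 0: rhs = 5, matching y values: none (0 points).
  x = 1: rhs = 22, matching y values: none (0 points).
  x = 2: rhs = 22, matching y values: none (0 points).
  x = 3: rhs = 11, matching y values: none (0 points).
  x = 4: rhs = 18, matching y values: 8, 15 (2 points).
  x = 5: rhs = 3, matching y values: 7, 16 (2 points).
  x = 6: rhs = 18, matching y values: 8, 15 (2 points).
  x = 7: rhs = 0, matching y values: 0 (1 points).
  x = 8: rhs = 1, matching y values: 1, 22 (2 points).
  x = 9: rhs = 4, matching y values: 2, 21 (2 points).
  x = 10: rhs = 15, matching y values: none (0 points).
  x = 11: rhs = 17, matching y values: none (0 points).
  x = 12: rhs = 16, matching y values: 4, 19 (2 points).
  x = 13: rhs = 18, matching y values: 8, 15 (2 points).
  x = 14: rhs = 6, matching y values: 11, 12 (2 points).
  x = 15: rhs = 9, matching y values: 3, 20 (2 points).
  x = 16: rhs = 10, matching y values: none (0 points).
  x = 17: rhs = 15, matching y values: none (0 points).
  x = 18: rhs = 7, matching y values: none (0 points).
  x = 19: rhs = 15, matching y values: none (0 points).
  x = 20: rhs = 22, matching y values: none (0 points).
  x = 21: rhs = 11, matching y values: none (0 points).
  x = 22: rhs = 11, matching y values: none (0 points).
Total affine count: 19.
Full point count |E(F_23)| = 19 + 1 = 20.
Hasse bound: |20 − (23+1)| = |-4| = 4 ≤ 2√23 ≈ 9.5917 ✓.


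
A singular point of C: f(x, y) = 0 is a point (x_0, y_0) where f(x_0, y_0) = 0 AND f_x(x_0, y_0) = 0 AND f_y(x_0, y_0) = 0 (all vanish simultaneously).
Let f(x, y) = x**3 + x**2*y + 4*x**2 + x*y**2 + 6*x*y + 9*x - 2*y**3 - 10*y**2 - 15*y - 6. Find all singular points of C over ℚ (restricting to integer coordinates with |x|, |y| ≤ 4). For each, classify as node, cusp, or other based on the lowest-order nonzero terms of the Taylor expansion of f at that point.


Singular points: {(-1, -2)}; classification: node.

Compute partial derivatives:
  f_x = 3*x**2 + 2*x*y + 8*x + y**2 + 6*y + 9.
  f_y = x**2 + 2*x*y + 6*x - 6*y**2 - 20*y - 15.
Scan x_0 ∈ {−4, ..., 4}. For each x_0, f_y(x_0, y) is a polynomial in y; find its integer roots y ∈ {−4, ..., 4}, then test f_x and f at those candidates.
  x = -4: f_y(-4, y) = -6*y**2 - 28*y - 23; no integer root y with |y| ≤ 4.
  x = -3: f_y(-3, y) = -6*y**2 - 26*y - 24; vanishes at y ∈ {-3}. (-3, -3): f_x = 21 ≠ 0.
  x = -2: f_y(-2, y) = -6*y**2 - 24*y - 23; no integer root y with |y| ≤ 4.
  x = -1: f_y(-1, y) = -6*y**2 - 22*y - 20; vanishes at y ∈ {-2}. (-1, -2): f_x = 0, f = 0 — SINGULAR.
  x = 0: f_y(0, y) = -6*y**2 - 20*y - 15; no integer root y with |y| ≤ 4.
  x = 1: f_y(1, y) = -6*y**2 - 18*y - 8; no integer root y with |y| ≤ 4.
  x = 2: f_y(2, y) = -6*y**2 - 16*y + 1; no integer root y with |y| ≤ 4.
  x = 3: f_y(3, y) = -6*y**2 - 14*y + 12; vanishes at y ∈ {-3}. (3, -3): f_x = 33 ≠ 0.
  x = 4: f_y(4, y) = -6*y**2 - 12*y + 25; no integer root y with |y| ≤ 4.
Only singular point on the grid: (-1, -2).
Classify: substitute x = -1 + u, y = -2 + v and expand: f = u**3 + u**2*v - u**2 + u*v**2 - 2*v**3 + v**2.
No constant or linear terms (consistent with a singular point). Quadratic part: -u**2 + v**2. Cubic part: u**3 + u**2*v + u*v**2 - 2*v**3.
The quadratic part v**2 - u**2 = (v − u)(v + u) splits into two distinct linear factors, so there are two distinct tangent lines y − -2 = ±(x − -1) — this is a node (ordinary double point).
Classification: node.


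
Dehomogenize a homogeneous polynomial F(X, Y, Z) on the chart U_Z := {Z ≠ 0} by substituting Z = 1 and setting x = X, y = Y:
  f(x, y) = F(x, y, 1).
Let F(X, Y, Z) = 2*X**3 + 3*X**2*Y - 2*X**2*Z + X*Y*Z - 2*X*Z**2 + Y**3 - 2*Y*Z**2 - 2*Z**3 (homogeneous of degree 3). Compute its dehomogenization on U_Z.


f(x, y) = 2*x**3 + 3*x**2*y - 2*x**2 + x*y - 2*x + y**3 - 2*y - 2

On U_Z we set Z = 1. Each monomial c·X^i·Y^j·Z^k in F becomes c·x^i·y^j·1^k = c·x^i·y^j.
Substituting Z = 1: F(X, Y, 1) = 2*x**3 + 3*x**2*y - 2*x**2 + x*y - 2*x + y**3 - 2*y - 2.
Note: deg(f) ≤ deg(F) = 3; strict inequality happens when F is divisible by Z (lost terms).


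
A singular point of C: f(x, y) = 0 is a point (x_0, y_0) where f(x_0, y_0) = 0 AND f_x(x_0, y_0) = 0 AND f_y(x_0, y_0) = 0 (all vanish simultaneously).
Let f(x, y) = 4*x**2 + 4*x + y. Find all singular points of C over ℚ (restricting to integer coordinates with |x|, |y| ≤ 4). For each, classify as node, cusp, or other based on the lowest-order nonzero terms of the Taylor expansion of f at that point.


No singular points in the scanned grid; C is smooth there.

Compute partial derivatives:
  f_x = 8*x + 4.
  f_y = 1.
f_y = 1 is a nonzero constant, so f_y never vanishes: no point (x, y) can satisfy f = f_x = f_y = 0. In particular no (x, y) ∈ {−4, ..., 4}² is singular; the curve is smooth.


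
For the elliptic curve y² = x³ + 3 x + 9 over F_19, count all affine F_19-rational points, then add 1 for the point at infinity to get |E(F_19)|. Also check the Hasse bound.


Affine points = {(0, 3), (0, 16), (2, 2), (2, 17), (3, 8), (3, 11), (4, 3), (4, 16), (5, 4), (5, 15), (9, 9), (9, 10), (11, 9), (11, 10), (12, 5), (12, 14), (15, 3), (15, 16), (16, 7), (16, 12), (18, 9), (18, 10)}; affine count = 22; |E(F_19)| = 23.

Discriminant check: Δ ∝ 4a³ + 27b² = 4·3³ + 27·9² = 4·27 + 27·81 ≡ 15 (mod 19). Nonzero ⇒ E is nonsingular.
For each x ∈ F_19, compute rhs = x³ + 3·x + 9 mod 19, then count y ∈ F_19 with y² ≡ rhs.
  x = 0: rhs = 9, matching y values: 3, 16 (2 points).
  x = 1: rhs = 13, matching y values: none (0 points).
  x = 2: rhs = 4, matching y values: 2, 17 (2 points).
  x = 3: rhs = 7, matching y values: 8, 11 (2 points).
  x = 4: rhs = 9, matching y values: 3, 16 (2 points).
  x = 5: rhs = 16, matching y values: 4, 15 (2 points).
  x = 6: rhs = 15, matching y values: none (0 points).
  x = 7: rhs = 12, matching y values: none (0 points).
  x = 8: rhs = 13, matching y values: none (0 points).
  x = 9: rhs = 5, matching y values: 9, 10 (2 points).
  x = 10: rhs = 13, matching y values: none (0 points).
  x = 11: rhs = 5, matching y values: 9, 10 (2 points).
  x = 12: rhs = 6, matching y values: 5, 14 (2 points).
  x = 13: rhs = 3, matching y values: none (0 points).
  x = 14: rhs = 2, matching y values: none (0 points).
  x = 15: rhs = 9, matching y values: 3, 16 (2 points).
  x = 16: rhs = 11, matching y values: 7, 12 (2 points).
  x = 17: rhs = 14, matching y values: none (0 points).
  x = 18: rhs = 5, matching y values: 9, 10 (2 points).
Total affine count: 22.
Full point count |E(F_19)| = 22 + 1 = 23.
Hasse bound: |23 − (19+1)| = |3| = 3 ≤ 2√19 ≈ 8.7178 ✓.


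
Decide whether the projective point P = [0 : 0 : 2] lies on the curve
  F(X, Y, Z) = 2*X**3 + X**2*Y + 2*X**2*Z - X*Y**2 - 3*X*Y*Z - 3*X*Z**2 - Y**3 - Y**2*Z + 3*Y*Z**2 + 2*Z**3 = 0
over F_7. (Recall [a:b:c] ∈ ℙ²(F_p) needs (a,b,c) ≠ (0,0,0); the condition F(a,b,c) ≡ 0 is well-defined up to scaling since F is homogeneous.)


F(0,0,2) ≡ 2 (mod 7); P is NOT on the curve.

Evaluate F(0, 0, 2) term-by-term (mod 7).
  2*X**3 ↦ 2·0·1·1 = 0
  X**2*Y ↦ 1·0·0·1 = 0
  2*X**2*Z ↦ 2·0·1·2 = 0
  -X*Y**2 ↦ -1·0·0·1 = 0
  -3*X*Y*Z ↦ -3·0·0·2 = 0
  -3*X*Z**2 ↦ -3·0·1·4 = 0
  -Y**3 ↦ -1·1·0·1 = 0
  -Y**2*Z ↦ -1·1·0·2 = 0
  3*Y*Z**2 ↦ 3·1·0·4 = 0
  2*Z**3 ↦ 2·1·1·8 = 16
Sum: F(0, 0, 2) = (0) + (0) + (0) + (0) + (0) + (0) + (0) + (0) + (0) + (16) = 16.
Reducing mod 7: 16 ≡ 2 (mod 7).
Since F(a, b, c) ≡ 2 ≠ 0 (mod 7), P does NOT lie on the curve.


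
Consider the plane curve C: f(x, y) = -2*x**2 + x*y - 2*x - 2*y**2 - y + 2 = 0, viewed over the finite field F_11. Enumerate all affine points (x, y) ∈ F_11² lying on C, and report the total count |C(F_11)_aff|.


Affine F_11-points: {(2, 1), (2, 5), (3, 0), (3, 1), (5, 5), (5, 8), (7, 0), (7, 3), (9, 7), (9, 8), (10, 3), (10, 7)}; count = 12.

For each of the 121 pairs (x, y) ∈ F_11², evaluate f(x, y) mod 11. Record the zeros.
  x = 0: [0↦2, 1↦10, 2↦3, 3↦3, 4↦10, 5↦2, 6↦1, 7↦7, 8↦9, 9↦7, 10↦1]  zeros at y ∈ ∅
  x = 1: [0↦9, 1↦7, 2↦1, 3↦2, 4↦10, 5↦3, 6↦3, 7↦10, 8↦2, 9↦1, 10↦7]  zeros at y ∈ ∅
  x = 2: [0↦1, 1↦0, 2↦6, 3↦8, 4↦6, 5↦0, 6↦1, 7↦9, 8↦2, 9↦2, 10↦9]  zeros at y ∈ {1, 5}
  x = 3: [0↦0, 1↦0, 2↦7, 3↦10, 4↦9, 5↦4, 6↦6, 7↦4, 8↦9, 9↦10, 10↦7]  zeros at y ∈ {0, 1}
  x = 4: [0↦6, 1↦7, 2↦4, 3↦8, 4↦8, 5↦4, 6↦7, 7↦6, 8↦1, 9↦3, 10↦1]  zeros at y ∈ ∅
  x = 5: [0↦8, 1↦10, 2↦8, 3↦2, 4↦3, 5↦0, 6↦4, 7↦4, 8↦0, 9↦3, 10↦2]  zeros at y ∈ {5, 8}
  x = 6: [0↦6, 1↦9, 2↦8, 3↦3, 4↦5, 5↦3, 6↦8, 7↦9, 8↦6, 9↦10, 10↦10]  zeros at y ∈ ∅
  x = 7: [0↦0, 1↦4, 2↦4, 3↦0, 4↦3, 5↦2, 6↦8, 7↦10, 8↦8, 9↦2, 10↦3]  zeros at y ∈ {0, 3}
  x = 8: [0↦1, 1↦6, 2↦7, 3↦4, 4↦8, 5↦8, 6↦4, 7↦7, 8↦6, 9↦1, 10↦3]  zeros at y ∈ ∅
  x = 9: [0↦9, 1↦4, 2↦6, 3↦4, 4↦9, 5↦10, 6↦7, 7↦0, 8↦0, 9↦7, 10↦10]  zeros at y ∈ {7, 8}
  x = 10: [0↦2, 1↦9, 2↦1, 3↦0, 4↦6, 5↦8, 6↦6, 7↦0, 8↦1, 9↦9, 10↦2]  zeros at y ∈ {3, 7}
Collecting zeros: affine points = {(2, 1), (2, 5), (3, 0), (3, 1), (5, 5), (5, 8), (7, 0), (7, 3), (9, 7), (9, 8), (10, 3), (10, 7)}.
Total count |C(F_11)_aff| = 12.


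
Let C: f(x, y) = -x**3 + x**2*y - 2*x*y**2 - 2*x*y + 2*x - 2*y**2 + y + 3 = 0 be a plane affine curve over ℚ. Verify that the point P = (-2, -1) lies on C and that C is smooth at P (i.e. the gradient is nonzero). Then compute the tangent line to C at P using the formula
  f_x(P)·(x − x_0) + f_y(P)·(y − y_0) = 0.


Tangent line at P: -6*x + 5*y - 7 = 0.

Step 1: f(-2, -1) = 0, so P lies on C.
Step 2: partial derivatives
  f_x(x, y) = -3*x**2 + 2*x*y - 2*y**2 - 2*y + 2, f_y(x, y) = x**2 - 4*x*y - 2*x - 4*y + 1.
  f_x(P) = -6, f_y(P) = 5 (gradient nonzero, so P is smooth).
Step 3: tangent line at P: -6·(x − -2) + 5·(y − -1) = 0.
Expanding: -6*x + 5*y - 7 = 0.


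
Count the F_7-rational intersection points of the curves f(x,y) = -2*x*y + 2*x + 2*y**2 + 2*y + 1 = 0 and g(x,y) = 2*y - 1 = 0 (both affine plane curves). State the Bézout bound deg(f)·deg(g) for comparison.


Common zeros: {(1, 4)}; count = 1; Bézout bound = 2.

deg(f) = 2, deg(g) = 1, so Bézout bound = 2.
Scan x ∈ F_7. For each x, list the y ∈ F_7 with f(x, y) ≡ 0 and those with g(x, y) ≡ 0 (mod 7); the common zeros in that column are the intersection.
  x = 0: f ≡ 0 at y ∈ ∅; g ≡ 0 at y ∈ {4}; common: ∅.
  x = 1: f ≡ 0 at y ∈ {3, 4}; g ≡ 0 at y ∈ {4}; common: {4}.
  x = 2: f ≡ 0 at y ∈ ∅; g ≡ 0 at y ∈ {4}; common: ∅.
  x = 3: f ≡ 0 at y ∈ {0, 2}; g ≡ 0 at y ∈ {4}; common: ∅.
  x = 4: f ≡ 0 at y ∈ ∅; g ≡ 0 at y ∈ {4}; common: ∅.
  x = 5: f ≡ 0 at y ∈ {5, 6}; g ≡ 0 at y ∈ {4}; common: ∅.
  x = 6: f ≡ 0 at y ∈ ∅; g ≡ 0 at y ∈ {4}; common: ∅.
Collecting: common zeros = {(1, 4)}, so the count is 1.
Comparison with the Bézout bound: 1 ≤ 2 = deg(f)·deg(g), as expected for curves with no common component (the affine F_7-count falls short of the bound because intersections may lie at infinity, over extension fields, or carry multiplicity).


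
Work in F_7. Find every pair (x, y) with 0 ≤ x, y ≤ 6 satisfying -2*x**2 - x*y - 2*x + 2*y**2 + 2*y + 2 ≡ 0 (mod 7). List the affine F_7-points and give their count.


Affine F_7-points: {(0, 2), (0, 4), (3, 1), (3, 3), (4, 4), (5, 2), (5, 3), (6, 1)}; count = 8.

For each of the 49 pairs (x, y) ∈ F_7², evaluate f(x, y) mod 7. Record the zeros.
  x = 0: [0↦2, 1↦6, 2↦0, 3↦5, 4↦0, 5↦6, 6↦2]  zeros at y ∈ {2, 4}
  x = 1: [0↦5, 1↦1, 2↦1, 3↦5, 4↦6, 5↦4, 6↦6]  zeros at y ∈ ∅
  x = 2: [0↦4, 1↦6, 2↦5, 3↦1, 4↦1, 5↦5, 6↦6]  zeros at y ∈ ∅
  x = 3: [0↦6, 1↦0, 2↦5, 3↦0, 4↦6, 5↦2, 6↦2]  zeros at y ∈ {1, 3}
  x = 4: [0↦4, 1↦4, 2↦1, 3↦2, 4↦0, 5↦2, 6↦1]  zeros at y ∈ {4}
  x = 5: [0↦5, 1↦4, 2↦0, 3↦0, 4↦4, 5↦5, 6↦3]  zeros at y ∈ {2, 3}
  x = 6: [0↦2, 1↦0, 2↦2, 3↦1, 4↦4, 5↦4, 6↦1]  zeros at y ∈ {1}
Collecting zeros: affine points = {(0, 2), (0, 4), (3, 1), (3, 3), (4, 4), (5, 2), (5, 3), (6, 1)}.
Total count |C(F_7)_aff| = 8.


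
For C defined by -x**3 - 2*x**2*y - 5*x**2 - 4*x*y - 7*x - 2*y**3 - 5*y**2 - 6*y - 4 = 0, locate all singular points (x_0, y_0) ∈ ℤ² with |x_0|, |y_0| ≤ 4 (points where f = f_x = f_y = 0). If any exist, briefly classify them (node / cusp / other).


Singular points: {(-1, -1)}; classification: cusp.

Compute partial derivatives:
  f_x = -3*x**2 - 4*x*y - 10*x - 4*y - 7.
  f_y = -2*x**2 - 4*x - 6*y**2 - 10*y - 6.
Scan x_0 ∈ {−4, ..., 4}. For each x_0, f_y(x_0, y) is a polynomial in y; find its integer roots y ∈ {−4, ..., 4}, then test f_x and f at those candidates.
  x = -4: f_y(-4, y) = -6*y**2 - 10*y - 22; no integer root y with |y| ≤ 4.
  x = -3: f_y(-3, y) = -6*y**2 - 10*y - 12; no integer root y with |y| ≤ 4.
  x = -2: f_y(-2, y) = -6*y**2 - 10*y - 6; no integer root y with |y| ≤ 4.
  x = -1: f_y(-1, y) = -6*y**2 - 10*y - 4; vanishes at y ∈ {-1}. (-1, -1): f_x = 0, f = 0 — SINGULAR.
  x = 0: f_y(0, y) = -6*y**2 - 10*y - 6; no integer root y with |y| ≤ 4.
  x = 1: f_y(1, y) = -6*y**2 - 10*y - 12; no integer root y with |y| ≤ 4.
  x = 2: f_y(2, y) = -6*y**2 - 10*y - 22; no integer root y with |y| ≤ 4.
  x = 3: f_y(3, y) = -6*y**2 - 10*y - 36; no integer root y with |y| ≤ 4.
  x = 4: f_y(4, y) = -6*y**2 - 10*y - 54; no integer root y with |y| ≤ 4.
Only singular point on the grid: (-1, -1).
Classify: substitute x = -1 + u, y = -1 + v and expand: f = -u**3 - 2*u**2*v - 2*v**3 + v**2.
No constant or linear terms (consistent with a singular point). Quadratic part: v**2. Cubic part: -u**3 - 2*u**2*v - 2*v**3.
The quadratic part v**2 is a perfect square, so there is a single (double) tangent line v = 0, i.e. y = -1. Restricting the cubic part to that line (v = 0) leaves -u**3 ≠ 0, so f is not divisible by v and the branch is v² ≈ u**3 to lowest order — this is a cusp.
Classification: cusp.


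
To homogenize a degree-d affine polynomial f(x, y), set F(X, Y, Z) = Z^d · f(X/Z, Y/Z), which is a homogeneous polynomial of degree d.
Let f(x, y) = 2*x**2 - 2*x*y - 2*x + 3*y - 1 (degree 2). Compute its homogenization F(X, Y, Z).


F(X, Y, Z) = 2*X**2 - 2*X*Y - 2*X*Z + 3*Y*Z - Z**2

deg(f) = 2.
Substitute x = X/Z, y = Y/Z into f, then multiply by Z^2.
  monomial 2·x^2·y^0 ↦ 2·X^2·Y^0·Z^0.
  monomial -2·x^1·y^1 ↦ -2·X^1·Y^1·Z^0.
  monomial -2·x^1·y^0 ↦ -2·X^1·Y^0·Z^1.
  monomial 3·x^0·y^1 ↦ 3·X^0·Y^1·Z^1.
  monomial -1·x^0·y^0 ↦ -1·X^0·Y^0·Z^2.
Collecting: F(X, Y, Z) = 2*X**2 - 2*X*Y - 2*X*Z + 3*Y*Z - Z**2.


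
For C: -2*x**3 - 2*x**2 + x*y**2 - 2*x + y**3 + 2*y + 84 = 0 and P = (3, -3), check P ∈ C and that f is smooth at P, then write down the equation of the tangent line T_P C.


Tangent line at P: -59*x + 11*y + 210 = 0.

Step 1: f(3, -3) = 0, so P lies on C.
Step 2: partial derivatives
  f_x(x, y) = -6*x**2 - 4*x + y**2 - 2, f_y(x, y) = 2*x*y + 3*y**2 + 2.
  f_x(P) = -59, f_y(P) = 11 (gradient nonzero, so P is smooth).
Step 3: tangent line at P: -59·(x − 3) + 11·(y − -3) = 0.
Expanding: -59*x + 11*y + 210 = 0.


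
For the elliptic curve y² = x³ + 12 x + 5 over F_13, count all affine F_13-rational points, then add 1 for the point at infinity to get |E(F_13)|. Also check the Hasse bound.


Affine points = {(3, 4), (3, 9), (4, 0), (7, 4), (7, 9), (9, 6), (9, 7), (11, 5), (11, 8)}; affine count = 9; |E(F_13)| = 10.

Discriminant check: Δ ∝ 4a³ + 27b² = 4·12³ + 27·5² = 4·1728 + 27·25 ≡ 8 (mod 13). Nonzero ⇒ E is nonsingular.
For each x ∈ F_13, compute rhs = x³ + 12·x + 5 mod 13, then count y ∈ F_13 with y² ≡ rhs.
  x = 0: rhs = 5, matching y values: none (0 points).
  x = 1: rhs = 5, matching y values: none (0 points).
  x = 2: rhs = 11, matching y values: none (0 points).
  x = 3: rhs = 3, matching y values: 4, 9 (2 points).
  x = 4: rhs = 0, matching y values: 0 (1 points).
  x = 5: rhs = 8, matching y values: none (0 points).
  x = 6: rhs = 7, matching y values: none (0 points).
  x = 7: rhs = 3, matching y values: 4, 9 (2 points).
  x = 8: rhs = 2, matching y values: none (0 points).
  x = 9: rhs = 10, matching y values: 6, 7 (2 points).
  x = 10: rhs = 7, matching y values: none (0 points).
  x = 11: rhs = 12, matching y values: 5, 8 (2 points).
  x = 12: rhs = 5, matching y values: none (0 points).
Total affine count: 9.
Full point count |E(F_13)| = 9 + 1 = 10.
Hasse bound: |10 − (13+1)| = |-4| = 4 ≤ 2√13 ≈ 7.2111 ✓.


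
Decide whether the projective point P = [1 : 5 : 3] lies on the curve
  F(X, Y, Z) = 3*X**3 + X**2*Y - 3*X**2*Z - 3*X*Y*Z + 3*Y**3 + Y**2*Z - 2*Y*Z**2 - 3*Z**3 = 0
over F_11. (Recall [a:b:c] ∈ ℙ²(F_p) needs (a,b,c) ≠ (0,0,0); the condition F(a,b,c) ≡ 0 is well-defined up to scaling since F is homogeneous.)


F(1,5,3) ≡ 2 (mod 11); P is NOT on the curve.

Evaluate F(1, 5, 3) term-by-term (mod 11).
  3*X**3 ↦ 3·1·1·1 = 3
  X**2*Y ↦ 1·1·5·1 = 5
  -3*X**2*Z ↦ -3·1·1·3 = -9
  -3*X*Y*Z ↦ -3·1·5·3 = -45
  3*Y**3 ↦ 3·1·125·1 = 375
  Y**2*Z ↦ 1·1·25·3 = 75
  -2*Y*Z**2 ↦ -2·1·5·9 = -90
  -3*Z**3 ↦ -3·1·1·27 = -81
Sum: F(1, 5, 3) = (3) + (5) + (-9) + (-45) + (375) + (75) + (-90) + (-81) = 233.
Reducing mod 11: 233 ≡ 2 (mod 11).
Since F(a, b, c) ≡ 2 ≠ 0 (mod 11), P does NOT lie on the curve.


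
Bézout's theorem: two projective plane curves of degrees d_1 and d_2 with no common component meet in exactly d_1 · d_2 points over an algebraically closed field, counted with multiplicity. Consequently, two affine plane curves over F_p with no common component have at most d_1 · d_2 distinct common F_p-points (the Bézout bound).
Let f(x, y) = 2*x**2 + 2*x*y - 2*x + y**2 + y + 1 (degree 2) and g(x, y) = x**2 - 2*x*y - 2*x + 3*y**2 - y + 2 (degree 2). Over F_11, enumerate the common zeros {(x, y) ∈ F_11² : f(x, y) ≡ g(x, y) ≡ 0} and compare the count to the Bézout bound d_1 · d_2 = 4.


Common zeros: {(2, 1), (4, 4)}; count = 2; Bézout bound = 4.

deg(f) = 2, deg(g) = 2, so Bézout bound = 4.
Scan x ∈ F_11. For each x, list the y ∈ F_11 with f(x, y) ≡ 0 and those with g(x, y) ≡ 0 (mod 11); the common zeros in that column are the intersection.
  x = 0: f ≡ 0 at y ∈ ∅; g ≡ 0 at y ∈ ∅; common: ∅.
  x = 1: f ≡ 0 at y ∈ {2, 6}; g ≡ 0 at y ∈ ∅; common: ∅.
  x = 2: f ≡ 0 at y ∈ {1, 5}; g ≡ 0 at y ∈ {1, 8}; common: {1}.
  x = 3: f ≡ 0 at y ∈ ∅; g ≡ 0 at y ∈ {3}; common: ∅.
  x = 4: f ≡ 0 at y ∈ {4, 9}; g ≡ 0 at y ∈ {4, 10}; common: {4}.
  x = 5: f ≡ 0 at y ∈ {5, 6}; g ≡ 0 at y ∈ {3, 8}; common: ∅.
  x = 6: f ≡ 0 at y ∈ ∅; g ≡ 0 at y ∈ {4}; common: ∅.
  x = 7: f ≡ 0 at y ∈ ∅; g ≡ 0 at y ∈ {6, 10}; common: ∅.
  x = 8: f ≡ 0 at y ∈ ∅; g ≡ 0 at y ∈ ∅; common: ∅.
  x = 9: f ≡ 0 at y ∈ {1, 2}; g ≡ 0 at y ∈ ∅; common: ∅.
  x = 10: f ≡ 0 at y ∈ {3, 9}; g ≡ 0 at y ∈ ∅; common: ∅.
Collecting: common zeros = {(2, 1), (4, 4)}, so the count is 2.
Comparison with the Bézout bound: 2 ≤ 4 = deg(f)·deg(g), as expected for curves with no common component (the affine F_11-count falls short of the bound because intersections may lie at infinity, over extension fields, or carry multiplicity).


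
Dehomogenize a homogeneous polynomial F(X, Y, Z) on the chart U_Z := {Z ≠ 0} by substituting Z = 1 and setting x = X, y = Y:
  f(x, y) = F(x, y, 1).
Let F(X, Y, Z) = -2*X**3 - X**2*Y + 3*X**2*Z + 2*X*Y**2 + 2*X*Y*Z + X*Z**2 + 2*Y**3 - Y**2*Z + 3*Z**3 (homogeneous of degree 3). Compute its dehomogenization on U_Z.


f(x, y) = -2*x**3 - x**2*y + 3*x**2 + 2*x*y**2 + 2*x*y + x + 2*y**3 - y**2 + 3

On U_Z we set Z = 1. Each monomial c·X^i·Y^j·Z^k in F becomes c·x^i·y^j·1^k = c·x^i·y^j.
Substituting Z = 1: F(X, Y, 1) = -2*x**3 - x**2*y + 3*x**2 + 2*x*y**2 + 2*x*y + x + 2*y**3 - y**2 + 3.
Note: deg(f) ≤ deg(F) = 3; strict inequality happens when F is divisible by Z (lost terms).


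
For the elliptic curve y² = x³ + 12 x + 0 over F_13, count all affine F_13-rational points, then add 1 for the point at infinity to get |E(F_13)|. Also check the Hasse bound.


Affine points = {(0, 0), (1, 0), (5, 4), (5, 9), (8, 6), (8, 7), (12, 0)}; affine count = 7; |E(F_13)| = 8.

Discriminant check: Δ ∝ 4a³ + 27b² = 4·12³ + 27·0² = 4·1728 + 27·0 ≡ 9 (mod 13). Nonzero ⇒ E is nonsingular.
For each x ∈ F_13, compute rhs = x³ + 12·x + 0 mod 13, then count y ∈ F_13 with y² ≡ rhs.
  x = 0: rhs = 0, matching y values: 0 (1 points).
  x = 1: rhs = 0, matching y values: 0 (1 points).
  x = 2: rhs = 6, matching y values: none (0 points).
  x = 3: rhs = 11, matching y values: none (0 points).
  x = 4: rhs = 8, matching y values: none (0 points).
  x = 5: rhs = 3, matching y values: 4, 9 (2 points).
  x = 6: rhs = 2, matching y values: none (0 points).
  x = 7: rhs = 11, matching y values: none (0 points).
  x = 8: rhs = 10, matching y values: 6, 7 (2 points).
  x = 9: rhs = 5, matching y values: none (0 points).
  x = 10: rhs = 2, matching y values: none (0 points).
  x = 11: rhs = 7, matching y values: none (0 points).
  x = 12: rhs = 0, matching y values: 0 (1 points).
Total affine count: 7.
Full point count |E(F_13)| = 7 + 1 = 8.
Hasse bound: |8 − (13+1)| = |-6| = 6 ≤ 2√13 ≈ 7.2111 ✓.


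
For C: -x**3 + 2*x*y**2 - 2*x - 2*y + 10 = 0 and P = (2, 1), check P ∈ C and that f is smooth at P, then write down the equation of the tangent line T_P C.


Tangent line at P: -12*x + 6*y + 18 = 0.

Step 1: f(2, 1) = 0, so P lies on C.
Step 2: partial derivatives
  f_x(x, y) = -3*x**2 + 2*y**2 - 2, f_y(x, y) = 4*x*y - 2.
  f_x(P) = -12, f_y(P) = 6 (gradient nonzero, so P is smooth).
Step 3: tangent line at P: -12·(x − 2) + 6·(y − 1) = 0.
Expanding: -12*x + 6*y + 18 = 0.


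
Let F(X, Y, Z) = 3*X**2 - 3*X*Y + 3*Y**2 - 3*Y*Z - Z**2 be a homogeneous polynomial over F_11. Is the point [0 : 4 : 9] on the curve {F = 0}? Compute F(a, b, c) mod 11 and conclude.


F(0,4,9) ≡ 2 (mod 11); P is NOT on the curve.

Evaluate F(0, 4, 9) term-by-term (mod 11).
  3*X**2 ↦ 3·0·1·1 = 0
  -3*X*Y ↦ -3·0·4·1 = 0
  3*Y**2 ↦ 3·1·16·1 = 48
  -3*Y*Z ↦ -3·1·4·9 = -108
  -Z**2 ↦ -1·1·1·81 = -81
Sum: F(0, 4, 9) = (0) + (0) + (48) + (-108) + (-81) = -141.
Reducing mod 11: -141 ≡ 2 (mod 11).
Since F(a, b, c) ≡ 2 ≠ 0 (mod 11), P does NOT lie on the curve.


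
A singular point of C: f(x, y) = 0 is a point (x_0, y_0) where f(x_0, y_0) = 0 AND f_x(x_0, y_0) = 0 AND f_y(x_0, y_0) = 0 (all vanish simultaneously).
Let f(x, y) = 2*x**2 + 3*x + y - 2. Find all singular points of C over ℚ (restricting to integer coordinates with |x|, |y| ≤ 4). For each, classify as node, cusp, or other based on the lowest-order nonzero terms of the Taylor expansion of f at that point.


No singular points in the scanned grid; C is smooth there.

Compute partial derivatives:
  f_x = 4*x + 3.
  f_y = 1.
f_y = 1 is a nonzero constant, so f_y never vanishes: no point (x, y) can satisfy f = f_x = f_y = 0. In particular no (x, y) ∈ {−4, ..., 4}² is singular; the curve is smooth.


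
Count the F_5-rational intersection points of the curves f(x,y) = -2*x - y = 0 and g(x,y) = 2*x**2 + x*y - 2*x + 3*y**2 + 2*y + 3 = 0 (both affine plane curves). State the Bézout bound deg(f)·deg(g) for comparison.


Common zeros: ∅; count = 0; Bézout bound = 2.

deg(f) = 1, deg(g) = 2, so Bézout bound = 2.
Scan x ∈ F_5. For each x, list the y ∈ F_5 with f(x, y) ≡ 0 and those with g(x, y) ≡ 0 (mod 5); the common zeros in that column are the intersection.
  x = 0: f ≡ 0 at y ∈ {0}; g ≡ 0 at y ∈ ∅; common: ∅.
  x = 1: f ≡ 0 at y ∈ {3}; g ≡ 0 at y ∈ ∅; common: ∅.
  x = 2: f ≡ 0 at y ∈ {1}; g ≡ 0 at y ∈ ∅; common: ∅.
  x = 3: f ≡ 0 at y ∈ {4}; g ≡ 0 at y ∈ {0}; common: ∅.
  x = 4: f ≡ 0 at y ∈ {2}; g ≡ 0 at y ∈ ∅; common: ∅.
Collecting: common zeros = ∅, so the count is 0.
Comparison with the Bézout bound: 0 ≤ 2 = deg(f)·deg(g), as expected for curves with no common component (the affine F_5-count falls short of the bound because intersections may lie at infinity, over extension fields, or carry multiplicity).


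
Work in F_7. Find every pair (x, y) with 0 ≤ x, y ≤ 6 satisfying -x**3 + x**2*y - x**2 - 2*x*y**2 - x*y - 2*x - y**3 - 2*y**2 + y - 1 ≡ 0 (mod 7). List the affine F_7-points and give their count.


Affine F_7-points: {(2, 1), (4, 5), (5, 0), (5, 2)}; count = 4.

For each of the 49 pairs (x, y) ∈ F_7², evaluate f(x, y) mod 7. Record the zeros.
  x = 0: [0↦6, 1↦4, 2↦6, 3↦6, 4↦5, 5↦4, 6↦4]  zeros at y ∈ ∅
  x = 1: [0↦2, 1↦5, 2↦1, 3↦5, 4↦4, 5↦6, 6↦5]  zeros at y ∈ ∅
  x = 2: [0↦4, 1↦0, 2↦6, 3↦2, 4↦3, 5↦3, 6↦3]  zeros at y ∈ {1}
  x = 3: [0↦6, 1↦4, 2↦1, 3↦5, 4↦3, 5↦3, 6↦6]  zeros at y ∈ ∅
  x = 4: [0↦2, 1↦4, 2↦1, 3↦1, 4↦5, 5↦0, 6↦1]  zeros at y ∈ {5}
  x = 5: [0↦0, 1↦1, 2↦0, 3↦5, 4↦3, 5↦2, 6↦3]  zeros at y ∈ {0, 2}
  x = 6: [0↦1, 1↦3, 2↦6, 3↦4, 4↦5, 5↦3, 6↦6]  zeros at y ∈ ∅
Collecting zeros: affine points = {(2, 1), (4, 5), (5, 0), (5, 2)}.
Total count |C(F_7)_aff| = 4.


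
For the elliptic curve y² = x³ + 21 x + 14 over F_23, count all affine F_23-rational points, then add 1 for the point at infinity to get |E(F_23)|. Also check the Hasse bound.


Affine points = {(1, 6), (1, 17), (2, 8), (2, 15), (3, 9), (3, 14), (4, 1), (4, 22), (8, 2), (8, 21), (9, 9), (9, 14), (11, 9), (11, 14), (12, 4), (12, 19), (13, 0), (14, 4), (14, 19), (15, 1), (15, 22), (19, 2), (19, 21), (20, 4), (20, 19)}; affine count = 25; |E(F_23)| = 26.

Discriminant check: Δ ∝ 4a³ + 27b² = 4·21³ + 27·14² = 4·9261 + 27·196 ≡ 16 (mod 23). Nonzero ⇒ E is nonsingular.
For each x ∈ F_23, compute rhs = x³ + 21·x + 14 mod 23, then count y ∈ F_23 with y² ≡ rhs.
  x = 0: rhs = 14, matching y values: none (0 points).
  x = 1: rhs = 13, matching y values: 6, 17 (2 points).
  x = 2: rhs = 18, matching y values: 8, 15 (2 points).
  x = 3: rhs = 12, matching y values: 9, 14 (2 points).
  x = 4: rhs = 1, matching y values: 1, 22 (2 points).
  x = 5: rhs = 14, matching y values: none (0 points).
  x = 6: rhs = 11, matching y values: none (0 points).
  x = 7: rhs = 21, matching y values: none (0 points).
  x = 8: rhs = 4, matching y values: 2, 21 (2 points).
  x = 9: rhs = 12, matching y values: 9, 14 (2 points).
  x = 10: rhs = 5, matching y values: none (0 points).
  x = 11: rhs = 12, matching y values: 9, 14 (2 points).
  x = 12: rhs = 16, matching y values: 4, 19 (2 points).
  x = 13: rhs = 0, matching y values: 0 (1 points).
  x = 14: rhs = 16, matching y values: 4, 19 (2 points).
  x = 15: rhs = 1, matching y values: 1, 22 (2 points).
  x = 16: rhs = 7, matching y values: none (0 points).
  x = 17: rhs = 17, matching y values: none (0 points).
  x = 18: rhs = 14, matching y values: none (0 points).
  x = 19: rhs = 4, matching y values: 2, 21 (2 points).
  x = 20: rhs = 16, matching y values: 4, 19 (2 points).
  x = 21: rhs = 10, matching y values: none (0 points).
  x = 22: rhs = 15, matching y values: none (0 points).
Total affine count: 25.
Full point count |E(F_23)| = 25 + 1 = 26.
Hasse bound: |26 − (23+1)| = |2| = 2 ≤ 2√23 ≈ 9.5917 ✓.


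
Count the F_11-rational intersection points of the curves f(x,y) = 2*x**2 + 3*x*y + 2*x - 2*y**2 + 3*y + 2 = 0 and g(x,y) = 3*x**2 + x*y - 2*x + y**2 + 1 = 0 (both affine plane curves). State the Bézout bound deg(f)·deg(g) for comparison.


Common zeros: {(8, 5)}; count = 1; Bézout bound = 4.

deg(f) = 2, deg(g) = 2, so Bézout bound = 4.
Scan x ∈ F_11. For each x, list the y ∈ F_11 with f(x, y) ≡ 0 and those with g(x, y) ≡ 0 (mod 11); the common zeros in that column are the intersection.
  x = 0: f ≡ 0 at y ∈ {2, 5}; g ≡ 0 at y ∈ ∅; common: ∅.
  x = 1: f ≡ 0 at y ∈ ∅; g ≡ 0 at y ∈ {4, 6}; common: ∅.
  x = 2: f ≡ 0 at y ∈ ∅; g ≡ 0 at y ∈ {4, 5}; common: ∅.
  x = 3: f ≡ 0 at y ∈ {3}; g ≡ 0 at y ∈ {0, 8}; common: ∅.
  x = 4: f ≡ 0 at y ∈ {1}; g ≡ 0 at y ∈ ∅; common: ∅.
  x = 5: f ≡ 0 at y ∈ ∅; g ≡ 0 at y ∈ {0, 6}; common: ∅.
  x = 6: f ≡ 0 at y ∈ ∅; g ≡ 0 at y ∈ {8}; common: ∅.
  x = 7: f ≡ 0 at y ∈ {2, 10}; g ≡ 0 at y ∈ ∅; common: ∅.
  x = 8: f ≡ 0 at y ∈ {3, 5}; g ≡ 0 at y ∈ {5, 9}; common: {5}.
  x = 9: f ≡ 0 at y ∈ ∅; g ≡ 0 at y ∈ ∅; common: ∅.
  x = 10: f ≡ 0 at y ∈ {1, 10}; g ≡ 0 at y ∈ ∅; common: ∅.
Collecting: common zeros = {(8, 5)}, so the count is 1.
Comparison with the Bézout bound: 1 ≤ 4 = deg(f)·deg(g), as expected for curves with no common component (the affine F_11-count falls short of the bound because intersections may lie at infinity, over extension fields, or carry multiplicity).


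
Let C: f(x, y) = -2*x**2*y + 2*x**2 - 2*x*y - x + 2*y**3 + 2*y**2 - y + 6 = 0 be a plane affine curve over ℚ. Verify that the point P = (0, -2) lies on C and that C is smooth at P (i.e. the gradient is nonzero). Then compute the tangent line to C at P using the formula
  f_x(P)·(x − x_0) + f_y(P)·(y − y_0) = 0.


Tangent line at P: 3*x + 15*y + 30 = 0.

Step 1: f(0, -2) = 0, so P lies on C.
Step 2: partial derivatives
  f_x(x, y) = -4*x*y + 4*x - 2*y - 1, f_y(x, y) = -2*x**2 - 2*x + 6*y**2 + 4*y - 1.
  f_x(P) = 3, f_y(P) = 15 (gradient nonzero, so P is smooth).
Step 3: tangent line at P: 3·(x − 0) + 15·(y − -2) = 0.
Expanding: 3*x + 15*y + 30 = 0.


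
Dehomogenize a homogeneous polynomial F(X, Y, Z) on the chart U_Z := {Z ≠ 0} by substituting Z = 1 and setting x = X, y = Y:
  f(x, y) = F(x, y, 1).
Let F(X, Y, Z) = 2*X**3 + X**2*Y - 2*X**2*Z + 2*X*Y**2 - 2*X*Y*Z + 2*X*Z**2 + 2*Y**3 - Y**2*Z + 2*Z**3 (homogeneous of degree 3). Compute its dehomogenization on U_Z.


f(x, y) = 2*x**3 + x**2*y - 2*x**2 + 2*x*y**2 - 2*x*y + 2*x + 2*y**3 - y**2 + 2

On U_Z we set Z = 1. Each monomial c·X^i·Y^j·Z^k in F becomes c·x^i·y^j·1^k = c·x^i·y^j.
Substituting Z = 1: F(X, Y, 1) = 2*x**3 + x**2*y - 2*x**2 + 2*x*y**2 - 2*x*y + 2*x + 2*y**3 - y**2 + 2.
Note: deg(f) ≤ deg(F) = 3; strict inequality happens when F is divisible by Z (lost terms).


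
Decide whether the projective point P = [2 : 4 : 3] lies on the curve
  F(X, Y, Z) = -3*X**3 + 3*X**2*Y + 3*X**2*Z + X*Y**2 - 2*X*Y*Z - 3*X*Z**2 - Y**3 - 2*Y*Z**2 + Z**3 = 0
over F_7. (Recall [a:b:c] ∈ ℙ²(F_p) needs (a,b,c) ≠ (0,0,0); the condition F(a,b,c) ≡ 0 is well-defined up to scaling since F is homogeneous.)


F(2,4,3) ≡ 0 (mod 7); P is on the curve.

Evaluate F(2, 4, 3) term-by-term (mod 7).
  -3*X**3 ↦ -3·8·1·1 = -24
  3*X**2*Y ↦ 3·4·4·1 = 48
  3*X**2*Z ↦ 3·4·1·3 = 36
  X*Y**2 ↦ 1·2·16·1 = 32
  -2*X*Y*Z ↦ -2·2·4·3 = -48
  -3*X*Z**2 ↦ -3·2·1·9 = -54
  -Y**3 ↦ -1·1·64·1 = -64
  -2*Y*Z**2 ↦ -2·1·4·9 = -72
  Z**3 ↦ 1·1·1·27 = 27
Sum: F(2, 4, 3) = (-24) + (48) + (36) + (32) + (-48) + (-54) + (-64) + (-72) + (27) = -119.
Reducing mod 7: -119 ≡ 0 (mod 7).
Since F(a, b, c) ≡ 0 (mod 7), P lies on the curve.


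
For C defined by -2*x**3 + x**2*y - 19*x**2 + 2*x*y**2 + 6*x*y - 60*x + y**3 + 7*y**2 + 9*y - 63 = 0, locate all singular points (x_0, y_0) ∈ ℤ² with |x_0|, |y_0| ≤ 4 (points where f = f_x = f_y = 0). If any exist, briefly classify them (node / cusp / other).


Singular points: {(-3, 0)}; classification: node.

Compute partial derivatives:
  f_x = -6*x**2 + 2*x*y - 38*x + 2*y**2 + 6*y - 60.
  f_y = x**2 + 4*x*y + 6*x + 3*y**2 + 14*y + 9.
Scan x_0 ∈ {−4, ..., 4}. For each x_0, f_y(x_0, y) is a polynomial in y; find its integer roots y ∈ {−4, ..., 4}, then test f_x and f at those candidates.
  x = -4: f_y(-4, y) = 3*y**2 - 2*y + 1; no integer root y with |y| ≤ 4.
  x = -3: f_y(-3, y) = 3*y**2 + 2*y; vanishes at y ∈ {0}. (-3, 0): f_x = 0, f = 0 — SINGULAR.
  x = -2: f_y(-2, y) = 3*y**2 + 6*y + 1; no integer root y with |y| ≤ 4.
  x = -1: f_y(-1, y) = 3*y**2 + 10*y + 4; no integer root y with |y| ≤ 4.
  x = 0: f_y(0, y) = 3*y**2 + 14*y + 9; no integer root y with |y| ≤ 4.
  x = 1: f_y(1, y) = 3*y**2 + 18*y + 16; no integer root y with |y| ≤ 4.
  x = 2: f_y(2, y) = 3*y**2 + 22*y + 25; no integer root y with |y| ≤ 4.
  x = 3: f_y(3, y) = 3*y**2 + 26*y + 36; no integer root y with |y| ≤ 4.
  x = 4: f_y(4, y) = 3*y**2 + 30*y + 49; no integer root y with |y| ≤ 4.
Only singular point on the grid: (-3, 0).
Classify: substitute x = -3 + u, y = 0 + v and expand: f = -2*u**3 + u**2*v - u**2 + 2*u*v**2 + v**3 + v**2.
No constant or linear terms (consistent with a singular point). Quadratic part: -u**2 + v**2. Cubic part: -2*u**3 + u**2*v + 2*u*v**2 + v**3.
The quadratic part v**2 - u**2 = (v − u)(v + u) splits into two distinct linear factors, so there are two distinct tangent lines y − 0 = ±(x − -3) — this is a node (ordinary double point).
Classification: node.


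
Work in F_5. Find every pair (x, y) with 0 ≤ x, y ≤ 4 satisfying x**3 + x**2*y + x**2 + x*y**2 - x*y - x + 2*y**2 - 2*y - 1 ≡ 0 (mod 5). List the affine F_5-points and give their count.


Affine F_5-points: {(1, 0), (1, 4), (2, 2), (2, 3), (3, 2), (4, 0)}; count = 6.

For each of the 25 pairs (x, y) ∈ F_5², evaluate f(x, y) mod 5. Record the zeros.
  x = 0: [0↦4, 1↦4, 2↦3, 3↦1, 4↦3]  zeros at y ∈ ∅
  x = 1: [0↦0, 1↦1, 2↦3, 3↦1, 4↦0]  zeros at y ∈ {0, 4}
  x = 2: [0↦4, 1↦3, 2↦0, 3↦0, 4↦3]  zeros at y ∈ {2, 3}
  x = 3: [0↦2, 1↦1, 2↦0, 3↦4, 4↦3]  zeros at y ∈ {2}
  x = 4: [0↦0, 1↦1, 2↦4, 3↦4, 4↦1]  zeros at y ∈ {0}
Collecting zeros: affine points = {(1, 0), (1, 4), (2, 2), (2, 3), (3, 2), (4, 0)}.
Total count |C(F_5)_aff| = 6.


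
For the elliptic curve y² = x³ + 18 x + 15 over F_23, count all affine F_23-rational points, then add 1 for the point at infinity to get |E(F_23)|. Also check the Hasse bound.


Affine points = {(2, 6), (2, 17), (3, 2), (3, 21), (4, 6), (4, 17), (5, 0), (7, 1), (7, 22), (8, 2), (8, 21), (9, 3), (9, 20), (11, 7), (11, 16), (12, 2), (12, 21), (13, 10), (13, 13), (15, 7), (15, 16), (16, 11), (16, 12), (17, 6), (17, 17), (20, 7), (20, 16)}; affine count = 27; |E(F_23)| = 28.

Discriminant check: Δ ∝ 4a³ + 27b² = 4·18³ + 27·15² = 4·5832 + 27·225 ≡ 9 (mod 23). Nonzero ⇒ E is nonsingular.
For each x ∈ F_23, compute rhs = x³ + 18·x + 15 mod 23, then count y ∈ F_23 with y² ≡ rhs.
  x = 0: rhs = 15, matching y values: none (0 points).
  x = 1: rhs = 11, matching y values: none (0 points).
  x = 2: rhs = 13, matching y values: 6, 17 (2 points).
  x = 3: rhs = 4, matching y values: 2, 21 (2 points).
  x = 4: rhs = 13, matching y values: 6, 17 (2 points).
  x = 5: rhs = 0, matching y values: 0 (1 points).
  x = 6: rhs = 17, matching y values: none (0 points).
  x = 7: rhs = 1, matching y values: 1, 22 (2 points).
  x = 8: rhs = 4, matching y values: 2, 21 (2 points).
  x = 9: rhs = 9, matching y values: 3, 20 (2 points).
  x = 10: rhs = 22, matching y values: none (0 points).
  x = 11: rhs = 3, matching y values: 7, 16 (2 points).
  x = 12: rhs = 4, matching y values: 2, 21 (2 points).
  x = 13: rhs = 8, matching y values: 10, 13 (2 points).
  x = 14: rhs = 21, matching y values: none (0 points).
  x = 15: rhs = 3, matching y values: 7, 16 (2 points).
  x = 16: rhs = 6, matching y values: 11, 12 (2 points).
  x = 17: rhs = 13, matching y values: 6, 17 (2 points).
  x = 18: rhs = 7, matching y values: none (0 points).
  x = 19: rhs = 17, matching y values: none (0 points).
  x = 20: rhs = 3, matching y values: 7, 16 (2 points).
  x = 21: rhs = 17, matching y values: none (0 points).
  x = 22: rhs = 19, matching y values: none (0 points).
Total affine count: 27.
Full point count |E(F_23)| = 27 + 1 = 28.
Hasse bound: |28 − (23+1)| = |4| = 4 ≤ 2√23 ≈ 9.5917 ✓.


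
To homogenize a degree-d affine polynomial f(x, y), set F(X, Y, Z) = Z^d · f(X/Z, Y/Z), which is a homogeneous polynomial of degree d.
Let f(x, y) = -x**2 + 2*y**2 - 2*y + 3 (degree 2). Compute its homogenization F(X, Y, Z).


F(X, Y, Z) = -X**2 + 2*Y**2 - 2*Y*Z + 3*Z**2

deg(f) = 2.
Substitute x = X/Z, y = Y/Z into f, then multiply by Z^2.
  monomial -1·x^2·y^0 ↦ -1·X^2·Y^0·Z^0.
  monomial 2·x^0·y^2 ↦ 2·X^0·Y^2·Z^0.
  monomial -2·x^0·y^1 ↦ -2·X^0·Y^1·Z^1.
  monomial 3·x^0·y^0 ↦ 3·X^0·Y^0·Z^2.
Collecting: F(X, Y, Z) = -X**2 + 2*Y**2 - 2*Y*Z + 3*Z**2.


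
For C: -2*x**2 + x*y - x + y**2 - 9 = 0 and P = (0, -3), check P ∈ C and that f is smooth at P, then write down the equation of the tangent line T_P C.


Tangent line at P: -4*x - 6*y - 18 = 0.

Step 1: f(0, -3) = 0, so P lies on C.
Step 2: partial derivatives
  f_x(x, y) = -4*x + y - 1, f_y(x, y) = x + 2*y.
  f_x(P) = -4, f_y(P) = -6 (gradient nonzero, so P is smooth).
Step 3: tangent line at P: -4·(x − 0) + -6·(y − -3) = 0.
Expanding: -4*x - 6*y - 18 = 0.


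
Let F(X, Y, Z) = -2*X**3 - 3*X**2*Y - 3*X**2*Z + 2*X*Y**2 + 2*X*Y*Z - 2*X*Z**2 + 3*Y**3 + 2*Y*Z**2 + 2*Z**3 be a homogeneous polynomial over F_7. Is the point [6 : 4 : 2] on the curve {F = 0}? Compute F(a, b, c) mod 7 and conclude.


F(6,4,2) ≡ 2 (mod 7); P is NOT on the curve.

Evaluate F(6, 4, 2) term-by-term (mod 7).
  -2*X**3 ↦ -2·216·1·1 = -432
  -3*X**2*Y ↦ -3·36·4·1 = -432
  -3*X**2*Z ↦ -3·36·1·2 = -216
  2*X*Y**2 ↦ 2·6·16·1 = 192
  2*X*Y*Z ↦ 2·6·4·2 = 96
  -2*X*Z**2 ↦ -2·6·1·4 = -48
  3*Y**3 ↦ 3·1·64·1 = 192
  2*Y*Z**2 ↦ 2·1·4·4 = 32
  2*Z**3 ↦ 2·1·1·8 = 16
Sum: F(6, 4, 2) = (-432) + (-432) + (-216) + (192) + (96) + (-48) + (192) + (32) + (16) = -600.
Reducing mod 7: -600 ≡ 2 (mod 7).
Since F(a, b, c) ≡ 2 ≠ 0 (mod 7), P does NOT lie on the curve.


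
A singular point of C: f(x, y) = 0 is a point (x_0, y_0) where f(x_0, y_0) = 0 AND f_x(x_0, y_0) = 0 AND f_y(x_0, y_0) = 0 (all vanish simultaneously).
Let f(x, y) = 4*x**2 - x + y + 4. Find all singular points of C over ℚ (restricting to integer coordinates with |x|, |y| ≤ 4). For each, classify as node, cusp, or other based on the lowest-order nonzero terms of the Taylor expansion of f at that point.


No singular points in the scanned grid; C is smooth there.

Compute partial derivatives:
  f_x = 8*x - 1.
  f_y = 1.
f_y = 1 is a nonzero constant, so f_y never vanishes: no point (x, y) can satisfy f = f_x = f_y = 0. In particular no (x, y) ∈ {−4, ..., 4}² is singular; the curve is smooth.


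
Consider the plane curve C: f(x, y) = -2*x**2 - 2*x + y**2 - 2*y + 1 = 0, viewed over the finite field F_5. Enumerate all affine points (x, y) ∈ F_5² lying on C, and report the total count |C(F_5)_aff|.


Affine F_5-points: {(0, 1), (1, 3), (1, 4), (3, 3), (3, 4), (4, 1)}; count = 6.

For each of the 25 pairs (x, y) ∈ F_5², evaluate f(x, y) mod 5. Record the zeros.
  x = 0: [0↦1, 1↦0, 2↦1, 3↦4, 4↦4]  zeros at y ∈ {1}
  x = 1: [0↦2, 1↦1, 2↦2, 3↦0, 4↦0]  zeros at y ∈ {3, 4}
  x = 2: [0↦4, 1↦3, 2↦4, 3↦2, 4↦2]  zeros at y ∈ ∅
  x = 3: [0↦2, 1↦1, 2↦2, 3↦0, 4↦0]  zeros at y ∈ {3, 4}
  x = 4: [0↦1, 1↦0, 2↦1, 3↦4, 4↦4]  zeros at y ∈ {1}
Collecting zeros: affine points = {(0, 1), (1, 3), (1, 4), (3, 3), (3, 4), (4, 1)}.
Total count |C(F_5)_aff| = 6.
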